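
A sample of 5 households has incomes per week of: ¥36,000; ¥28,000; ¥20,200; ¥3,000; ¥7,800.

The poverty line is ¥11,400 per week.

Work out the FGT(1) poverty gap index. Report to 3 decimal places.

Below the line: ¥3,000, ¥7,800 (q = 2 of N = 5).
Relative gaps: (11400−3000)/11400 = 0.7368; (11400−7800)/11400 = 0.3158.
Sum of shortfalls = 1.052632; P₁ averages over all N: 1.052632 / 5 = 0.211.

0.211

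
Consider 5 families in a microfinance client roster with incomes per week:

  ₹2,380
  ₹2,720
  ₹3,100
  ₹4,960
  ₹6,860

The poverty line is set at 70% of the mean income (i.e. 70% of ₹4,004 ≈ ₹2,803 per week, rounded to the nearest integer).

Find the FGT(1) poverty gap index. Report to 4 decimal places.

0.0361

Below z: ₹2,380, ₹2,720 (q = 2 of N = 5).
Gap ratios (z−y)/z: (2803−2380)/2803 = 0.1509; (2803−2720)/2803 = 0.0296.
Σ = 0.180521. Dividing by the full population N = 5 gives P₁ = 0.0361.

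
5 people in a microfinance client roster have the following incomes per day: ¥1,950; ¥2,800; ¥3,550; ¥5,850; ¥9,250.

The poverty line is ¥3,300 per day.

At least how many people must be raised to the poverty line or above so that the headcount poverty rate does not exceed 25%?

Currently q = 2 of N = 5 are below the line (H = 0.400).
A headcount ratio of at most 25% allows at most ⌊0.25 × 5⌋ = 1 poor people.
So at least 2 − 1 = 1 must be lifted.

1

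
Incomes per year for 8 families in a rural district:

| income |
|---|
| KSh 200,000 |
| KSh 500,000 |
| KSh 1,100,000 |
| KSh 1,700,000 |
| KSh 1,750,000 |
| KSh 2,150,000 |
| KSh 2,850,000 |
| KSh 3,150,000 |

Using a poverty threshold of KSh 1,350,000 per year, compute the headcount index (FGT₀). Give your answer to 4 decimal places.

3 of the 8 families have income below KSh 1,350,000.
H = 3/8 = 0.3750.

0.3750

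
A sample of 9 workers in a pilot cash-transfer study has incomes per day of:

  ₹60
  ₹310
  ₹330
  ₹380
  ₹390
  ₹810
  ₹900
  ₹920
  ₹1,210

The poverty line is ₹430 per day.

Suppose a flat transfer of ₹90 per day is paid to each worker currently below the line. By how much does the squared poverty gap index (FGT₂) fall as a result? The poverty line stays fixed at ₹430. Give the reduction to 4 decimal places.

0.0517

Before: below the line — ₹60, ₹310, ₹330, ₹380, ₹390; squared poverty gap index (FGT₂) = 0.099393.
After the ₹90 transfer: below the line — ₹150, ₹400, ₹420; squared poverty gap index (FGT₂) = 0.047713.
Reduction = 0.099393 − 0.047713 = 0.0517.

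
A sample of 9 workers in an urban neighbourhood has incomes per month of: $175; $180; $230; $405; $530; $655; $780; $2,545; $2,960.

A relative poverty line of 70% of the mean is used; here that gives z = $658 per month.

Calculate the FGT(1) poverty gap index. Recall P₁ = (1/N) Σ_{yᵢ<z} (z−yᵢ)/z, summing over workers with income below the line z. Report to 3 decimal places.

0.299

Below the line: $175, $180, $230, $405, $530, $655 (q = 6 of N = 9).
Gap ratios (z−y)/z: (658−175)/658 = 0.7340; (658−180)/658 = 0.7264; (658−230)/658 = 0.6505; (658−405)/658 = 0.3845; (658−530)/658 = 0.1945; (658−655)/658 = 0.0046.
Σ = 2.694529. Dividing by the full population N = 9 gives P₁ = 0.299.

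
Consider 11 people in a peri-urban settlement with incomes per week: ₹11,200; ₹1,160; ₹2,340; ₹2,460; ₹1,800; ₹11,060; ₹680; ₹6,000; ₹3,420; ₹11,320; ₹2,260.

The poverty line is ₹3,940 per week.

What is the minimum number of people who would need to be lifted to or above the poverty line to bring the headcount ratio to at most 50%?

2

7 of the 11 people are poor, so H = 7/11 = 0.636.
A headcount ratio of at most 50% allows at most ⌊0.50 × 11⌋ = 5 poor people.
So at least 7 − 5 = 2 must be lifted.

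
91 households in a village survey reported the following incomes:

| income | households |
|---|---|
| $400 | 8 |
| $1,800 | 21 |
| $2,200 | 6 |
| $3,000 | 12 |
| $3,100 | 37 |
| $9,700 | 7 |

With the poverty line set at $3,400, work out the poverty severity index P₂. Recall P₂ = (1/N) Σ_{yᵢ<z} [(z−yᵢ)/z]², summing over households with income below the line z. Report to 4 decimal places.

Below z: 8×$400, 21×$1,800, 6×$2,200, 12×$3,000, 37×$3,100 (q = 84 of N = 91).
Gap ratios (z−y)/z: (3400−400)/3400 = 0.8824 (×8); (3400−1800)/3400 = 0.4706 (×21); (3400−2200)/3400 = 0.3529 (×6); (3400−3000)/3400 = 0.1176 (×12); (3400−3100)/3400 = 0.0882 (×37).
Squared: 0.7785 (×8); 0.2215 (×21); 0.1246 (×6); 0.0138 (×12); 0.0078 (×37).
Sum = 12.080450; P₂ = 12.080450 / 91 = 0.1328.

0.1328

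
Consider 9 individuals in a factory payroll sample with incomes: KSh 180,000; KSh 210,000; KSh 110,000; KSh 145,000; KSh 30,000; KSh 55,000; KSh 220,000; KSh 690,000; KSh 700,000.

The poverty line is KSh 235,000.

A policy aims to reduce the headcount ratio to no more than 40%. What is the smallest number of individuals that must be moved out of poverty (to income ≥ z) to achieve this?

4

Currently q = 7 of N = 9 are below the line (H = 0.778).
A headcount ratio of at most 40% allows at most ⌊0.40 × 9⌋ = 3 poor individuals.
So at least 7 − 3 = 4 must be lifted.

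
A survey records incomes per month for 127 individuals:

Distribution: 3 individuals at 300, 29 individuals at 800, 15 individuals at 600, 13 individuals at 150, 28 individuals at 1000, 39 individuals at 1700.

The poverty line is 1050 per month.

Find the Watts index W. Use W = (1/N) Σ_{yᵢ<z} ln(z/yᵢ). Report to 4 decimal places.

0.3677

Incomes under z: 13×150, 3×300, 15×600, 29×800, 28×1000 (q = 88 of N = 127).
Log shortfalls: ln(1050/150) = 1.9459 (×13); ln(1050/300) = 1.2528 (×3); ln(1050/600) = 0.5596 (×15); ln(1050/800) = 0.2719 (×29); ln(1050/1000) = 0.0488 (×28).
W = 46.701560 / 127 = 0.3677.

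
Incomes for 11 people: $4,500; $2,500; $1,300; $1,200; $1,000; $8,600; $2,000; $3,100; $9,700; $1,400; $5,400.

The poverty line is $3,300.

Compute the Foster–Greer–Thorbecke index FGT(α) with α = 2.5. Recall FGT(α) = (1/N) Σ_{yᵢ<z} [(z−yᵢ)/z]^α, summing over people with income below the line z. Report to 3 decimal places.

Poor units: $1,000, $1,200, $1,300, $1,400, $2,000, $2,500, $3,100 (q = 7 of N = 11).
Shortfall ratios: (3300−1000)/3300 = 0.6970; (3300−1200)/3300 = 0.6364; (3300−1300)/3300 = 0.6061; (3300−1400)/3300 = 0.5758; (3300−2000)/3300 = 0.3939; (3300−2500)/3300 = 0.2424; (3300−3100)/3300 = 0.0606.
Raised to α = 2.5: 0.40554; 0.32305; 0.28595; 0.25154; 0.09740; 0.02894; 0.00090.
Sum = 1.393315; FGT(2.5) = 1.393315 / 11 = 0.127.

0.127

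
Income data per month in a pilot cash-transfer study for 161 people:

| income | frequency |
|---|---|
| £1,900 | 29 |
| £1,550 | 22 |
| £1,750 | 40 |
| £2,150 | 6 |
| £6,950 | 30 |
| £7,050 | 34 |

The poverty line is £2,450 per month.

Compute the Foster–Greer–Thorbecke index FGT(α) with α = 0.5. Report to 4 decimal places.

Poor units: 22×£1,550, 40×£1,750, 29×£1,900, 6×£2,150 (q = 97 of N = 161).
Gap ratios (z−y)/z: (2450−1550)/2450 = 0.3673 (×22); (2450−1750)/2450 = 0.2857 (×40); (2450−1900)/2450 = 0.2245 (×29); (2450−2150)/2450 = 0.1224 (×6).
Raised to α = 0.5: 0.60609 (×22); 0.53452 (×40); 0.47380 (×29); 0.34993 (×6).
Sum = 50.554778; FGT(0.5) = 50.554778 / 161 = 0.3140.

0.3140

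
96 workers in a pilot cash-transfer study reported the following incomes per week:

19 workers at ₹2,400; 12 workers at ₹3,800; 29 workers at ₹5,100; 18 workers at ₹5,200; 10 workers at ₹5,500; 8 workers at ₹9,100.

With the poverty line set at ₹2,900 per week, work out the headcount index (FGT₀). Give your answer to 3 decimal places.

0.198

19 of the 96 workers have income below ₹2,900.
H = 19/96 = 0.198.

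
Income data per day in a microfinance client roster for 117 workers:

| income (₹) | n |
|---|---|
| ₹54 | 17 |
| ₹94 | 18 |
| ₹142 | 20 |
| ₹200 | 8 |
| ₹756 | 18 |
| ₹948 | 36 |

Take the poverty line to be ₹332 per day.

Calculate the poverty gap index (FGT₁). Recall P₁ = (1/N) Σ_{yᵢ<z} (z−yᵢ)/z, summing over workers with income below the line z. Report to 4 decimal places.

0.3570

Below z: 17×₹54, 18×₹94, 20×₹142, 8×₹200 (q = 63 of N = 117).
Gap ratios (z−y)/z: (332−54)/332 = 0.8373 (×17); (332−94)/332 = 0.7169 (×18); (332−142)/332 = 0.5723 (×20); (332−200)/332 = 0.3976 (×8).
Σ = 41.765060. Dividing by the full population N = 117 gives P₁ = 0.3570.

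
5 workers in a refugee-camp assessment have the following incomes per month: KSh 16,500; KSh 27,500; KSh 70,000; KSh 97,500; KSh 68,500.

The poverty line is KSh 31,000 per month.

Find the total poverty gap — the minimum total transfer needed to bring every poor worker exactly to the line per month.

KSh 18,000

Poor units: KSh 16,500, KSh 27,500 (q = 2 of N = 5).
Individual gaps: 31000−16500 = 14500; 31000−27500 = 3500.
Aggregate gap = KSh 18,000.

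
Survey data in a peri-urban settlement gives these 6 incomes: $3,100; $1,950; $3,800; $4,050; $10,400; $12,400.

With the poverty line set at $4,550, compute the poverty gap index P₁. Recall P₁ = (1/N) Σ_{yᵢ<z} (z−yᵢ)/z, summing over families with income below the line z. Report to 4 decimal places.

0.1941

Below z: $1,950, $3,100, $3,800, $4,050 (q = 4 of N = 6).
Shortfall ratios: (4550−1950)/4550 = 0.5714; (4550−3100)/4550 = 0.3187; (4550−3800)/4550 = 0.1648; (4550−4050)/4550 = 0.1099.
Σ = 1.164835. Dividing by the full population N = 6 gives P₁ = 0.1941.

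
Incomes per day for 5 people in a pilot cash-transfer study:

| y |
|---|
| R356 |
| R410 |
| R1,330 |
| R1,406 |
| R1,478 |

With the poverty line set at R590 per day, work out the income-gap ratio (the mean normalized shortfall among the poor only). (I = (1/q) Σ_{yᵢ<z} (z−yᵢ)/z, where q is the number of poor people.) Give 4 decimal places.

Incomes under z: R356, R410 (q = 2 of N = 5).
Relative gaps: 0.3966, 0.3051; sum = 0.701695.
I averages over the q = 2 poor units only: 0.701695 / 2 = 0.3508.

0.3508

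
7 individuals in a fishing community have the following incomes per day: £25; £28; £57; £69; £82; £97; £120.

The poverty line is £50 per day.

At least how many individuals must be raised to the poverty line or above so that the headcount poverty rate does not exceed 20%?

2 of the 7 individuals are poor, so H = 2/7 = 0.286.
A headcount ratio of at most 20% allows at most ⌊0.20 × 7⌋ = 1 poor individuals.
So at least 2 − 1 = 1 must be lifted.

1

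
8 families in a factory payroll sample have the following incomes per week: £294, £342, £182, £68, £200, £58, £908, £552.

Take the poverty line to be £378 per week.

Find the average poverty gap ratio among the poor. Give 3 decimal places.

Below z: £58, £68, £182, £200, £294, £342 (q = 6 of N = 8).
Shortfall ratios (z−y)/z: 0.8466, 0.8201, 0.5185, 0.4709, 0.2222, 0.0952; sum = 2.973545.
I averages over the q = 6 poor units only: 2.973545 / 6 = 0.496.

0.496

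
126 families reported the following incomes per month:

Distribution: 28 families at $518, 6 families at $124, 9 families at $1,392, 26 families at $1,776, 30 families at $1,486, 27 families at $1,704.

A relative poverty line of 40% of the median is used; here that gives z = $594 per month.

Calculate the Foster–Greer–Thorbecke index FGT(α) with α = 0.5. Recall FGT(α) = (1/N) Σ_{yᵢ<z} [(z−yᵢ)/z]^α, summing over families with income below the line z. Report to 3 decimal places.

0.122

Incomes under z: 6×$124, 28×$518 (q = 34 of N = 126).
Normalized shortfalls: (594−124)/594 = 0.7912 (×6); (594−518)/594 = 0.1279 (×28).
Raised to α = 0.5: 0.88952 (×6); 0.35770 (×28).
Sum = 15.352596; FGT(0.5) = 15.352596 / 126 = 0.122.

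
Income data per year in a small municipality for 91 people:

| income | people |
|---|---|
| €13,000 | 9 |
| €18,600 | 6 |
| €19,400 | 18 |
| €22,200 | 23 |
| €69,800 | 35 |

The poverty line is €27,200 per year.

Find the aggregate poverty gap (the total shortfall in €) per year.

Below the line: 9×€13,000, 6×€18,600, 18×€19,400, 23×€22,200 (q = 56 of N = 91).
Individual gaps: 9×(27200−13000) = 127800; 6×(27200−18600) = 51600; 18×(27200−19400) = 140400; 23×(27200−22200) = 115000.
Aggregate gap = €434,800.

€434,800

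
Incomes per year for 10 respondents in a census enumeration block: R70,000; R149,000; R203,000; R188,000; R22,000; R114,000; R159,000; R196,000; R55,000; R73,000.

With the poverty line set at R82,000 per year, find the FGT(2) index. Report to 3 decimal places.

Poor units: R22,000, R55,000, R70,000, R73,000 (q = 4 of N = 10).
Shortfall ratios: (82000−22000)/82000 = 0.7317; (82000−55000)/82000 = 0.3293; (82000−70000)/82000 = 0.1463; (82000−73000)/82000 = 0.1098.
Squared: 0.5354; 0.1084; 0.0214; 0.0120.
Sum = 0.677275; P₂ = 0.677275 / 10 = 0.068.

0.068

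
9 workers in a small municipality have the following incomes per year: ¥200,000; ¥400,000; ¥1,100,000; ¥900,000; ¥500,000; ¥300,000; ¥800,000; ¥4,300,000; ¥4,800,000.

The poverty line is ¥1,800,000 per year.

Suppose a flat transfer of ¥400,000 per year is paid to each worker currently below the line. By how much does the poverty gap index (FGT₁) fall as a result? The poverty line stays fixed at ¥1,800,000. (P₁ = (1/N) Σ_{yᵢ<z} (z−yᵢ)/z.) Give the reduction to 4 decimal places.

Before: below the line — ¥200,000, ¥300,000, ¥400,000, ¥500,000, ¥800,000, ¥900,000, ¥1,100,000; poverty gap index (FGT₁) = 0.518519.
After the ¥400,000 transfer: below the line — ¥600,000, ¥700,000, ¥800,000, ¥900,000, ¥1,200,000, ¥1,300,000, ¥1,500,000; poverty gap index (FGT₁) = 0.345679.
Reduction = 0.518519 − 0.345679 = 0.1728.

0.1728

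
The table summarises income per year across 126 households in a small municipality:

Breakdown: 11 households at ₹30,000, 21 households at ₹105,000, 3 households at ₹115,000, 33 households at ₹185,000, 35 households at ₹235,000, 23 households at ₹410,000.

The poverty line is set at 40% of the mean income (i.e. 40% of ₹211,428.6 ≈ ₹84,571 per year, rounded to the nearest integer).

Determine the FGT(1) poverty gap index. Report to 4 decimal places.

0.0563

Below the line: 11×₹30,000 (q = 11 of N = 126).
Gap ratios (z−y)/z: (84571−30000)/84571 = 0.6453 (×11).
Sum of shortfalls = 7.097953; P₁ averages over all N: 7.097953 / 126 = 0.0563.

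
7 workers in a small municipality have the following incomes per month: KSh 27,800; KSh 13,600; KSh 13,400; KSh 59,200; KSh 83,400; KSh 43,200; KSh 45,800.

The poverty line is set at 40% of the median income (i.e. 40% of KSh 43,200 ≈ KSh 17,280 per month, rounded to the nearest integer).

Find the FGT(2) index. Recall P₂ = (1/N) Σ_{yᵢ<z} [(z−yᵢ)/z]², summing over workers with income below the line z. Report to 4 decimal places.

0.0137

Below z: KSh 13,400, KSh 13,600 (q = 2 of N = 7).
Normalized shortfalls: (17280−13400)/17280 = 0.2245; (17280−13600)/17280 = 0.2130.
Squared: 0.0504; 0.0454.
Sum = 0.095770; P₂ = 0.095770 / 7 = 0.0137.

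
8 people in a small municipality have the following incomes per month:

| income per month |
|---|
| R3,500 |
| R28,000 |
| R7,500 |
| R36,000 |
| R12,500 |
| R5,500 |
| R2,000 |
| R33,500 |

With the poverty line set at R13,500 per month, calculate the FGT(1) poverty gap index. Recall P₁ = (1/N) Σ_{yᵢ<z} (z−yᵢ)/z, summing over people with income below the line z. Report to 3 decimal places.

0.338

Below z: R2,000, R3,500, R5,500, R7,500, R12,500 (q = 5 of N = 8).
Shortfall ratios: (13500−2000)/13500 = 0.8519; (13500−3500)/13500 = 0.7407; (13500−5500)/13500 = 0.5926; (13500−7500)/13500 = 0.4444; (13500−12500)/13500 = 0.0741.
Σ = 2.703704. Dividing by the full population N = 8 gives P₁ = 0.338.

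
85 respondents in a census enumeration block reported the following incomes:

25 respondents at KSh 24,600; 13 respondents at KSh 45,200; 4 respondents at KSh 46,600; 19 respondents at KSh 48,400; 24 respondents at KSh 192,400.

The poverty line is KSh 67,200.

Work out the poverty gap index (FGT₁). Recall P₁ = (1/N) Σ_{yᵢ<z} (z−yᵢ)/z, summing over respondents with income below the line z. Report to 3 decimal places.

0.313

Below the line: 25×KSh 24,600, 13×KSh 45,200, 4×KSh 46,600, 19×KSh 48,400 (q = 61 of N = 85).
Relative gaps: (67200−24600)/67200 = 0.6339 (×25); (67200−45200)/67200 = 0.3274 (×13); (67200−46600)/67200 = 0.3065 (×4); (67200−48400)/67200 = 0.2798 (×19).
Σ = 26.645833. Dividing by the full population N = 85 gives P₁ = 0.313.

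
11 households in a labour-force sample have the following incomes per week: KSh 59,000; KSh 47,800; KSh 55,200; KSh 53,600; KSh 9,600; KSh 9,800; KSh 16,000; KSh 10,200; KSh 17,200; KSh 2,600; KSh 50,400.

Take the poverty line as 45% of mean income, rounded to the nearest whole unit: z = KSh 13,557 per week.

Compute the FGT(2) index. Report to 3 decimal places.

0.080

Below the line: KSh 2,600, KSh 9,600, KSh 9,800, KSh 10,200 (q = 4 of N = 11).
Shortfall ratios: (13557−2600)/13557 = 0.8082; (13557−9600)/13557 = 0.2919; (13557−9800)/13557 = 0.2771; (13557−10200)/13557 = 0.2476.
Squared: 0.6532; 0.0852; 0.0768; 0.0613.
Sum = 0.876523; P₂ = 0.876523 / 11 = 0.080.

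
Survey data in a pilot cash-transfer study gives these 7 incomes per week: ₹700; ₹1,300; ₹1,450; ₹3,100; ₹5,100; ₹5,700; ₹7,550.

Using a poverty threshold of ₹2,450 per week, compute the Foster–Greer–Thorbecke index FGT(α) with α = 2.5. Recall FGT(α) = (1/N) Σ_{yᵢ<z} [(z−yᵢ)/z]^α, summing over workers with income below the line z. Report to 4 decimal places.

Poor units: ₹700, ₹1,300, ₹1,450 (q = 3 of N = 7).
Relative gaps: (2450−700)/2450 = 0.7143; (2450−1300)/2450 = 0.4694; (2450−1450)/2450 = 0.4082.
Raised to α = 2.5: 0.43120; 0.15095; 0.10644.
Sum = 0.688585; FGT(2.5) = 0.688585 / 7 = 0.0984.

0.0984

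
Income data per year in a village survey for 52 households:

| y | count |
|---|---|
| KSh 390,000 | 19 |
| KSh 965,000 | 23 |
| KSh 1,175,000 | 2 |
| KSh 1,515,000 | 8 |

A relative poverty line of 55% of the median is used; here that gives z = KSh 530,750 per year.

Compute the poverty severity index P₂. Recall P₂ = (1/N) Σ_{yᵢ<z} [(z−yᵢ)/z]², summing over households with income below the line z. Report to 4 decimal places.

Poor units: 19×KSh 390,000 (q = 19 of N = 52).
Normalized shortfalls: (530750−390000)/530750 = 0.2652 (×19).
Squared: 0.0703 (×19).
Sum = 1.336197; P₂ = 1.336197 / 52 = 0.0257.

0.0257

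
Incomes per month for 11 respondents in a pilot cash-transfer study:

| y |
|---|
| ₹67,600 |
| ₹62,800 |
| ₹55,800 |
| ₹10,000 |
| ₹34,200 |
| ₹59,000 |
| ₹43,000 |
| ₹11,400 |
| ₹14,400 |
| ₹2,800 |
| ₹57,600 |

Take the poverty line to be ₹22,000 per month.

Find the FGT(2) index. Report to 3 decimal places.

0.128

Poor units: ₹2,800, ₹10,000, ₹11,400, ₹14,400 (q = 4 of N = 11).
Relative gaps: (22000−2800)/22000 = 0.8727; (22000−10000)/22000 = 0.5455; (22000−11400)/22000 = 0.4818; (22000−14400)/22000 = 0.3455.
Squared: 0.7617; 0.2975; 0.2321; 0.1193.
Sum = 1.410661; P₂ = 1.410661 / 11 = 0.128.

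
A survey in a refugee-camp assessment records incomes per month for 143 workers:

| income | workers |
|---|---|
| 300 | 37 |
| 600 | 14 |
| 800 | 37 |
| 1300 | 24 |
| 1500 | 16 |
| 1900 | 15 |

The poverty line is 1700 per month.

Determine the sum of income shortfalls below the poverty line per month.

113300

Below z: 37×300, 14×600, 37×800, 24×1300, 16×1500 (q = 128 of N = 143).
Individual gaps: 37×(1700−300) = 51800; 14×(1700−600) = 15400; 37×(1700−800) = 33300; 24×(1700−1300) = 9600; 16×(1700−1500) = 3200.
Aggregate gap = 113300.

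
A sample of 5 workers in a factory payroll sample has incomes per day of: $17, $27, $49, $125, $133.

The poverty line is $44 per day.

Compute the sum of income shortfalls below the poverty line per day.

$44

Poor units: $17, $27 (q = 2 of N = 5).
Individual gaps: 44−17 = 27; 44−27 = 17.
Aggregate gap = $44.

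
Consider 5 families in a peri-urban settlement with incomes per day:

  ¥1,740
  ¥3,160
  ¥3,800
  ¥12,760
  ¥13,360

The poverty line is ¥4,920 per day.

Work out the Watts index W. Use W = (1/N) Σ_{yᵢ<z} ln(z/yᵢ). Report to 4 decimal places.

0.3481

Incomes under z: ¥1,740, ¥3,160, ¥3,800 (q = 3 of N = 5).
Log gaps: ln(4920/1740) = 1.0394; ln(4920/3160) = 0.4427; ln(4920/3800) = 0.2583.
W = 1.740467 / 5 = 0.3481.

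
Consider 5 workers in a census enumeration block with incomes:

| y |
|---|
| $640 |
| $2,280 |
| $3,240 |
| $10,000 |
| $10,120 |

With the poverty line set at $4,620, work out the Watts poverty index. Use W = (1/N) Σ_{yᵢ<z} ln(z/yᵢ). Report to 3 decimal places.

Poor units: $640, $2,280, $3,240 (q = 3 of N = 5).
Log shortfalls: ln(4620/640) = 1.9767; ln(4620/2280) = 0.7062; ln(4620/3240) = 0.3548.
W = 3.037722 / 5 = 0.608.

0.608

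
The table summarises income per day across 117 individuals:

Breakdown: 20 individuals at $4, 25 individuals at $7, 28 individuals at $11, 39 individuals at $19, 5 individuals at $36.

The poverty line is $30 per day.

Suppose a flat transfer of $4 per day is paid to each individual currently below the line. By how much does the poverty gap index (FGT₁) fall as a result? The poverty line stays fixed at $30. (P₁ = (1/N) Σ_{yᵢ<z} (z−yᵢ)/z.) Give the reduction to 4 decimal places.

Before: below the line — 20×$4, 25×$7, 28×$11, 39×$19; poverty gap index (FGT₁) = 0.585755.
After the $4 transfer: below the line — 20×$8, 25×$11, 28×$15, 39×$23; poverty gap index (FGT₁) = 0.458120.
Reduction = 0.585755 − 0.458120 = 0.1276.

0.1276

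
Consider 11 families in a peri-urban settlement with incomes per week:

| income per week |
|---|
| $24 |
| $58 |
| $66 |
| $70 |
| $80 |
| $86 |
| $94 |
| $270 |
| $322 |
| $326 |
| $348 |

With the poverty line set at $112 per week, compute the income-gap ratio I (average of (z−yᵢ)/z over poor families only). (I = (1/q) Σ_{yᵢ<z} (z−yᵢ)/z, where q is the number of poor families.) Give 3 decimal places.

Incomes under z: $24, $58, $66, $70, $80, $86, $94 (q = 7 of N = 11).
Shortfall ratios (z−y)/z: 0.7857, 0.4821, 0.4107, 0.3750, 0.2857, 0.2321, 0.1607; sum = 2.732143.
I averages over the q = 7 poor units only: 2.732143 / 7 = 0.390.

0.390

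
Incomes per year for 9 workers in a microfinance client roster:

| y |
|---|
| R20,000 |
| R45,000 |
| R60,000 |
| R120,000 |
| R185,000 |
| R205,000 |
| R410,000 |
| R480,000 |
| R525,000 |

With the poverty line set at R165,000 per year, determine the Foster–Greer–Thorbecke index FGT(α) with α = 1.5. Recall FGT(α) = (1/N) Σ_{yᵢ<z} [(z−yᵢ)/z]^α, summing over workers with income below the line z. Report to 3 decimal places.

0.233

Below z: R20,000, R45,000, R60,000, R120,000 (q = 4 of N = 9).
Gap ratios (z−y)/z: (165000−20000)/165000 = 0.8788; (165000−45000)/165000 = 0.7273; (165000−60000)/165000 = 0.6364; (165000−120000)/165000 = 0.2727.
Raised to α = 1.5: 0.82381; 0.62022; 0.50764; 0.14243.
Sum = 2.094098; FGT(1.5) = 2.094098 / 9 = 0.233.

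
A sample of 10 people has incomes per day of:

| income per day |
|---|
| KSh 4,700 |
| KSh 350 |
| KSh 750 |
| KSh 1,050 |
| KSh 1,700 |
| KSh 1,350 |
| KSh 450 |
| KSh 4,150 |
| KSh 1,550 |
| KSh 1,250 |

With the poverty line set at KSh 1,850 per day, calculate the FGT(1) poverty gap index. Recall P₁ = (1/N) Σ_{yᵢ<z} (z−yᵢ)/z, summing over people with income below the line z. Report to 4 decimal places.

0.3432

Below the line: KSh 350, KSh 450, KSh 750, KSh 1,050, KSh 1,250, KSh 1,350, KSh 1,550, KSh 1,700 (q = 8 of N = 10).
Normalized shortfalls: (1850−350)/1850 = 0.8108; (1850−450)/1850 = 0.7568; (1850−750)/1850 = 0.5946; (1850−1050)/1850 = 0.4324; (1850−1250)/1850 = 0.3243; (1850−1350)/1850 = 0.2703; (1850−1550)/1850 = 0.1622; (1850−1700)/1850 = 0.0811.
Sum of shortfalls = 3.432432; P₁ averages over all N: 3.432432 / 10 = 0.3432.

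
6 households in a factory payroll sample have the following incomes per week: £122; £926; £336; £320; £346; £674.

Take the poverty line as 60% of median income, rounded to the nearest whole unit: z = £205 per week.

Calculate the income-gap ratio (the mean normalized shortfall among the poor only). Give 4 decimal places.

0.4049

Poor units: £122 (q = 1 of N = 6).
Shortfall ratios (z−y)/z: 0.4049; sum = 0.404878.
I averages over the q = 1 poor units only: 0.404878 / 1 = 0.4049.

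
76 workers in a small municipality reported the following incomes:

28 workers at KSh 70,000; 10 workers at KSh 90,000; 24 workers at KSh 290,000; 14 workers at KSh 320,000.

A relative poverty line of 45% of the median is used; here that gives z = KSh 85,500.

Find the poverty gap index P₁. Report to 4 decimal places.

0.0668

Poor units: 28×KSh 70,000 (q = 28 of N = 76).
Normalized shortfalls: (85500−70000)/85500 = 0.1813 (×28).
Σ = 5.076023. Dividing by the full population N = 76 gives P₁ = 0.0668.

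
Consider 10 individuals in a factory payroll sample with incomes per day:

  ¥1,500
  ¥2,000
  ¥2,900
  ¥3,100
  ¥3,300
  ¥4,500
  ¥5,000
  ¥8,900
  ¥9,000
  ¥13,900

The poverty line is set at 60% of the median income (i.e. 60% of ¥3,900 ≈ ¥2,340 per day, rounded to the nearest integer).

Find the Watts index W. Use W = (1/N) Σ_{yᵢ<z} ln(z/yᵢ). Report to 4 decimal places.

Below z: ¥1,500, ¥2,000 (q = 2 of N = 10).
Log shortfalls: ln(2340/1500) = 0.4447; ln(2340/2000) = 0.1570.
W = 0.601690 / 10 = 0.0602.

0.0602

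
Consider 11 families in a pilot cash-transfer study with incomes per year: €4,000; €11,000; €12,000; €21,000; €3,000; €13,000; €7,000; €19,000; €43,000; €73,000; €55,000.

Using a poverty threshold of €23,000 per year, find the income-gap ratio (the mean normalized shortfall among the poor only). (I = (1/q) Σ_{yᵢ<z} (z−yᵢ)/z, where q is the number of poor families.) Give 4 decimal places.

0.5109

Incomes under z: €3,000, €4,000, €7,000, €11,000, €12,000, €13,000, €19,000, €21,000 (q = 8 of N = 11).
Shortfall ratios (z−y)/z: 0.8696, 0.8261, 0.6957, 0.5217, 0.4783, 0.4348, 0.1739, 0.0870; sum = 4.086957.
The income-gap ratio divides by q (the poor only): 4.086957 / 8 = 0.5109.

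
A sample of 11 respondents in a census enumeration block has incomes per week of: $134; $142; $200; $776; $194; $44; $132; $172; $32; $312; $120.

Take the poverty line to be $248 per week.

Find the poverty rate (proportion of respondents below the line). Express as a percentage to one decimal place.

81.8%

9 of the 11 respondents have income below $248.
H = 9/11 = 81.8%.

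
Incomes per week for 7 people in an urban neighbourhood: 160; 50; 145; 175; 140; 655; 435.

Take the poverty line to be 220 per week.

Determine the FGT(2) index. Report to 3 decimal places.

0.137

Incomes under z: 50, 140, 145, 160, 175 (q = 5 of N = 7).
Shortfall ratios: (220−50)/220 = 0.7727; (220−140)/220 = 0.3636; (220−145)/220 = 0.3409; (220−160)/220 = 0.2727; (220−175)/220 = 0.2045.
Squared: 0.5971; 0.1322; 0.1162; 0.0744; 0.0418.
Sum = 0.961777; P₂ = 0.961777 / 7 = 0.137.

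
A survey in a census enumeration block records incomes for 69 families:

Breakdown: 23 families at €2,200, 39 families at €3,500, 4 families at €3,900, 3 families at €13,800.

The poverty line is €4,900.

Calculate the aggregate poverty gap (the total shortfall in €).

Poor units: 23×€2,200, 39×€3,500, 4×€3,900 (q = 66 of N = 69).
Individual gaps: 23×(4900−2200) = 62100; 39×(4900−3500) = 54600; 4×(4900−3900) = 4000.
Aggregate gap = €120,700.

€120,700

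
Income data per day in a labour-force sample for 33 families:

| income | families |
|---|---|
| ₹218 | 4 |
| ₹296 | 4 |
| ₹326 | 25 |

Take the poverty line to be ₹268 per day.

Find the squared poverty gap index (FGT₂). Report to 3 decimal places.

0.004

Below z: 4×₹218 (q = 4 of N = 33).
Normalized shortfalls: (268−218)/268 = 0.1866 (×4).
Squared: 0.0348 (×4).
Sum = 0.139229; P₂ = 0.139229 / 33 = 0.004.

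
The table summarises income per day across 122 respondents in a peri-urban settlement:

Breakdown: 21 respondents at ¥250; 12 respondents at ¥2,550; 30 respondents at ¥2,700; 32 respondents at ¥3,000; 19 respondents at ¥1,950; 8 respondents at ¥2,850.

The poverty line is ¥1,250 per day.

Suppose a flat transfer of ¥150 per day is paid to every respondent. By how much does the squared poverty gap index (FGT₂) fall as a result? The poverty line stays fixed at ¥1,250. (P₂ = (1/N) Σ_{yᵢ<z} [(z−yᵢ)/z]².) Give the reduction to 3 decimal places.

0.031

Before: below the line — 21×¥250; squared poverty gap index (FGT₂) = 0.11016.
After the ¥150 transfer: below the line — 21×¥400; squared poverty gap index (FGT₂) = 0.07959.
Reduction = 0.11016 − 0.07959 = 0.031.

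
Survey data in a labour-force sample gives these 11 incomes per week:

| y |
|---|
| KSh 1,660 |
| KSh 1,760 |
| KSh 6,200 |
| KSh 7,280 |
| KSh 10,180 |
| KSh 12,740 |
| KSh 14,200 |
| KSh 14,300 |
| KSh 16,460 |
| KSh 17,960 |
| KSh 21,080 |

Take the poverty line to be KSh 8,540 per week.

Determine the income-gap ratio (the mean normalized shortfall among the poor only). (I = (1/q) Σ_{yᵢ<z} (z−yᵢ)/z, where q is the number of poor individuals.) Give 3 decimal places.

Below the line: KSh 1,660, KSh 1,760, KSh 6,200, KSh 7,280 (q = 4 of N = 11).
Shortfall ratios (z−y)/z: 0.8056, 0.7939, 0.2740, 0.1475; sum = 2.021077.
I averages over the q = 4 poor units only: 2.021077 / 4 = 0.505.

0.505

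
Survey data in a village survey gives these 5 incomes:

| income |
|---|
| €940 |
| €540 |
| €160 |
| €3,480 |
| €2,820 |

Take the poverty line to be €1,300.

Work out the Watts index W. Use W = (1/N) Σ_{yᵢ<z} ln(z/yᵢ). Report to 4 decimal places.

Below the line: €160, €540, €940 (q = 3 of N = 5).
ln(z/y) terms: ln(1300/160) = 2.0949; ln(1300/540) = 0.8786; ln(1300/940) = 0.3242.
W = 3.297736 / 5 = 0.6595.

0.6595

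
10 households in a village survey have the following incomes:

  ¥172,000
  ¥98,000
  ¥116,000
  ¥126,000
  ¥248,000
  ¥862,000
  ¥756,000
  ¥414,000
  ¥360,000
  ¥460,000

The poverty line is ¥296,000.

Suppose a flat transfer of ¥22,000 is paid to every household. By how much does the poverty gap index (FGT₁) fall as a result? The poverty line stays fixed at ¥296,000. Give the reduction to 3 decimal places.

Before: below the line — ¥98,000, ¥116,000, ¥126,000, ¥172,000, ¥248,000; poverty gap index (FGT₁) = 0.24324.
After the ¥22,000 transfer: below the line — ¥120,000, ¥138,000, ¥148,000, ¥194,000, ¥270,000; poverty gap index (FGT₁) = 0.20608.
Reduction = 0.24324 − 0.20608 = 0.037.

0.037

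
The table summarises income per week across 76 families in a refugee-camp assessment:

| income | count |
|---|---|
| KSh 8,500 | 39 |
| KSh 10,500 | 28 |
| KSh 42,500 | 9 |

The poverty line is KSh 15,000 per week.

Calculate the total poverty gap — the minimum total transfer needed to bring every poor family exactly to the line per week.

Below z: 39×KSh 8,500, 28×KSh 10,500 (q = 67 of N = 76).
Individual gaps: 39×(15000−8500) = 253500; 28×(15000−10500) = 126000.
Aggregate gap = KSh 379,500.

KSh 379,500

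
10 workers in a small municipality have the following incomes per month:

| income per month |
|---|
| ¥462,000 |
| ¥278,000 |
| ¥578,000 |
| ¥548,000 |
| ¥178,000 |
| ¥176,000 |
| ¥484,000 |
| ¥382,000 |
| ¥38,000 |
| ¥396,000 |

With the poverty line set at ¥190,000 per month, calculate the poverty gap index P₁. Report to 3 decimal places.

Below the line: ¥38,000, ¥176,000, ¥178,000 (q = 3 of N = 10).
Shortfall ratios: (190000−38000)/190000 = 0.8000; (190000−176000)/190000 = 0.0737; (190000−178000)/190000 = 0.0632.
Σ = 0.936842. Dividing by the full population N = 10 gives P₁ = 0.094.

0.094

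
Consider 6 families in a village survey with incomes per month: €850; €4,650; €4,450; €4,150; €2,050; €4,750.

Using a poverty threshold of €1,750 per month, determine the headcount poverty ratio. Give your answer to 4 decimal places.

0.1667

1 of the 6 families have income below €1,750.
H = 1/6 = 0.1667.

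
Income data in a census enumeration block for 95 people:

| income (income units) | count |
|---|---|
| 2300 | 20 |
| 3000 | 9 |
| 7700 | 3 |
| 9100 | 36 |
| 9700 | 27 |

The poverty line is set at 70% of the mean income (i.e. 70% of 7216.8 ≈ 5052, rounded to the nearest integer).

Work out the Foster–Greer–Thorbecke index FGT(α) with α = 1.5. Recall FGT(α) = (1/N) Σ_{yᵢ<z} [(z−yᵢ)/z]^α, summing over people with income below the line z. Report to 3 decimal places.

Below the line: 20×2300, 9×3000 (q = 29 of N = 95).
Relative gaps: (5052−2300)/5052 = 0.5447 (×20); (5052−3000)/5052 = 0.4062 (×9).
Raised to α = 1.5: 0.40205 (×20); 0.25886 (×9).
Sum = 10.370728; FGT(1.5) = 10.370728 / 95 = 0.109.

0.109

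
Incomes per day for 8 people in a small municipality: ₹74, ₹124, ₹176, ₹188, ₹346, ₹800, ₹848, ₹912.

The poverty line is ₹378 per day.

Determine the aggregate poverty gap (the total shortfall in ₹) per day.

Below z: ₹74, ₹124, ₹176, ₹188, ₹346 (q = 5 of N = 8).
Individual gaps: 378−74 = 304; 378−124 = 254; 378−176 = 202; 378−188 = 190; 378−346 = 32.
Aggregate gap = ₹982.

₹982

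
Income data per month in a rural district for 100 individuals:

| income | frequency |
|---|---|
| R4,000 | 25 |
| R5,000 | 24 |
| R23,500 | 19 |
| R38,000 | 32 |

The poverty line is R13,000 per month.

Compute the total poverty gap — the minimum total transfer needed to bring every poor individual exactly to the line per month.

Below z: 25×R4,000, 24×R5,000 (q = 49 of N = 100).
Individual gaps: 25×(13000−4000) = 225000; 24×(13000−5000) = 192000.
Aggregate gap = R417,000.

R417,000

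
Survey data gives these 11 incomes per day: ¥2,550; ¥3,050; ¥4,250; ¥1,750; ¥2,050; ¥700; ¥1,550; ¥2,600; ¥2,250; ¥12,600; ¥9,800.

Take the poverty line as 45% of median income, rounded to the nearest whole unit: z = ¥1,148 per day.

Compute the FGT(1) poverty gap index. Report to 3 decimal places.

0.035

Poor units: ¥700 (q = 1 of N = 11).
Relative gaps: (1148−700)/1148 = 0.3902.
Σ = 0.390244. Dividing by the full population N = 11 gives P₁ = 0.035.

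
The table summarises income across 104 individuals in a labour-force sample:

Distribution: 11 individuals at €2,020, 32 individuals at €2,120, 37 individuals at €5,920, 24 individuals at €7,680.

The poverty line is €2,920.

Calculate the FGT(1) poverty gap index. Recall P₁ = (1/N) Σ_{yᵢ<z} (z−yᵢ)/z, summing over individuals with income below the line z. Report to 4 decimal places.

0.1169

Incomes under z: 11×€2,020, 32×€2,120 (q = 43 of N = 104).
Shortfall ratios: (2920−2020)/2920 = 0.3082 (×11); (2920−2120)/2920 = 0.2740 (×32).
Σ = 12.157534. Dividing by the full population N = 104 gives P₁ = 0.1169.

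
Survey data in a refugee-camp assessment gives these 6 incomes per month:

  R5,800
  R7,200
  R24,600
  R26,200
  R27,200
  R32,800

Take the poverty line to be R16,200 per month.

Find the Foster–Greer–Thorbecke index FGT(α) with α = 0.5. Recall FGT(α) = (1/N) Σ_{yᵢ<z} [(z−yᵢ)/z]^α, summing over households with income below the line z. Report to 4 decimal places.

Poor units: R5,800, R7,200 (q = 2 of N = 6).
Gap ratios (z−y)/z: (16200−5800)/16200 = 0.6420; (16200−7200)/16200 = 0.5556.
Raised to α = 0.5: 0.80123; 0.74536.
Sum = 1.546590; FGT(0.5) = 1.546590 / 6 = 0.2578.

0.2578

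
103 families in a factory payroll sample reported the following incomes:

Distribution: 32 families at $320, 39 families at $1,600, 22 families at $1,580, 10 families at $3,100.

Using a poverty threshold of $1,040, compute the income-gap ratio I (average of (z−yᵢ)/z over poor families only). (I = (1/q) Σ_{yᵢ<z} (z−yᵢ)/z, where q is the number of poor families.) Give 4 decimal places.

0.6923

Incomes under z: 32×$320 (q = 32 of N = 103).
Relative gaps: 0.6923 (×32); sum = 22.153846.
The income-gap ratio divides by q (the poor only): 22.153846 / 32 = 0.6923.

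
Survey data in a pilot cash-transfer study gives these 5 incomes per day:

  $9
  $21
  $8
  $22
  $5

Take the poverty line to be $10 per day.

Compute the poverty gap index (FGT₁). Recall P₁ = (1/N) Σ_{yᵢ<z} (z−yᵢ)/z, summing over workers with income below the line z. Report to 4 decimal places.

0.1600

Poor units: $5, $8, $9 (q = 3 of N = 5).
Shortfall ratios: (10−5)/10 = 0.5000; (10−8)/10 = 0.2000; (10−9)/10 = 0.1000.
Σ = 0.800000. Dividing by the full population N = 5 gives P₁ = 0.1600.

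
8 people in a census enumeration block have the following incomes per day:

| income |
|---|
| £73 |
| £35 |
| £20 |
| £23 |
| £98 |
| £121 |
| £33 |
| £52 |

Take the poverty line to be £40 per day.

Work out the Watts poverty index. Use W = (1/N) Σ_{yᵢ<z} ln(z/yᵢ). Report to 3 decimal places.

Below z: £20, £23, £33, £35 (q = 4 of N = 8).
Log gaps: ln(40/20) = 0.6931; ln(40/23) = 0.5534; ln(40/33) = 0.1924; ln(40/35) = 0.1335.
W = 1.572436 / 8 = 0.197.

0.197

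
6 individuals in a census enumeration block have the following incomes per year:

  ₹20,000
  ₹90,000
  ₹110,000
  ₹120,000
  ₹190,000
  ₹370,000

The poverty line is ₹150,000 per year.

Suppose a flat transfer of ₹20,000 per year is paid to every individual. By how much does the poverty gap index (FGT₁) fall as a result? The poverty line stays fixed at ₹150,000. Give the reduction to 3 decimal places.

0.089

Before: below the line — ₹20,000, ₹90,000, ₹110,000, ₹120,000; poverty gap index (FGT₁) = 0.28889.
After the ₹20,000 transfer: below the line — ₹40,000, ₹110,000, ₹130,000, ₹140,000; poverty gap index (FGT₁) = 0.20000.
Reduction = 0.28889 − 0.20000 = 0.089.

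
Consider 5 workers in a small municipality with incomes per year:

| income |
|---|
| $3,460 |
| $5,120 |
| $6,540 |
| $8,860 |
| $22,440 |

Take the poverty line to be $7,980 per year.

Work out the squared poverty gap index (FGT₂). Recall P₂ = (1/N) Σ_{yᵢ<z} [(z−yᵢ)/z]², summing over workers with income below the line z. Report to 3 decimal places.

Below z: $3,460, $5,120, $6,540 (q = 3 of N = 5).
Shortfall ratios: (7980−3460)/7980 = 0.5664; (7980−5120)/7980 = 0.3584; (7980−6540)/7980 = 0.1805.
Squared: 0.3208; 0.1284; 0.0326.
Sum = 0.481837; P₂ = 0.481837 / 5 = 0.096.

0.096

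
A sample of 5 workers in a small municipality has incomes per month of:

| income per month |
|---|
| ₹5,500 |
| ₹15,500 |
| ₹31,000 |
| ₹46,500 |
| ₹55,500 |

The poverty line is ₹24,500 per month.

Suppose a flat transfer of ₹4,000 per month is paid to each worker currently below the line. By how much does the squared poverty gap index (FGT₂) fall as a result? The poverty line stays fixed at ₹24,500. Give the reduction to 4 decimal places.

0.0640

Before: below the line — ₹5,500, ₹15,500; squared poverty gap index (FGT₂) = 0.147272.
After the ₹4,000 transfer: below the line — ₹9,500, ₹19,500; squared poverty gap index (FGT₂) = 0.083299.
Reduction = 0.147272 − 0.083299 = 0.0640.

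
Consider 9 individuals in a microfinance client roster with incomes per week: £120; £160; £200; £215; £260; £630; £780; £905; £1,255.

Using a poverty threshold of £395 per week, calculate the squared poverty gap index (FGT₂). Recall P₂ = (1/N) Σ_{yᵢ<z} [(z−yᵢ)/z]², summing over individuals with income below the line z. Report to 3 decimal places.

0.156

Below the line: £120, £160, £200, £215, £260 (q = 5 of N = 9).
Shortfall ratios: (395−120)/395 = 0.6962; (395−160)/395 = 0.5949; (395−200)/395 = 0.4937; (395−215)/395 = 0.4557; (395−260)/395 = 0.3418.
Squared: 0.4847; 0.3539; 0.2437; 0.2077; 0.1168.
Sum = 1.406826; P₂ = 1.406826 / 9 = 0.156.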